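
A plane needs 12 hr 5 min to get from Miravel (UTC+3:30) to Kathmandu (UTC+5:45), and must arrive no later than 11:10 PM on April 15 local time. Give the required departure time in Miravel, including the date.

8:50 AM on April 15

Target arrival in UTC: 11:10 PM − 5:45 = 5:25 PM on Apr 15.
Subtract 12 hours and 5 minutes → departure 5:20 AM UTC on Apr 15.
Miravel is UTC+3:30: 5:20 AM + 3:30 = 8:50 AM on Apr 15.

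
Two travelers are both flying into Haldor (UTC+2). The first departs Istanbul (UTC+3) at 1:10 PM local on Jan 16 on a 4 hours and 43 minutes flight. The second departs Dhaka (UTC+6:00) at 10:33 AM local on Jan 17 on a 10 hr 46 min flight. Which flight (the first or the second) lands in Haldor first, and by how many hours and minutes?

the first, by 24 hours 26 minutes

Flight 1 in UTC: 1:10 PM − 3:00 = 10:10 AM on Jan 16.
+4 hours and 43 minutes → arrive 2:53 PM UTC on Jan 16.
Flight 2 in UTC: 10:33 AM − 6:00 = 4:33 AM on Jan 17.
+10 hours and 46 minutes → arrive 3:19 PM UTC on Jan 17.
Flight 1 lands earlier by 24 hours 26 minutes.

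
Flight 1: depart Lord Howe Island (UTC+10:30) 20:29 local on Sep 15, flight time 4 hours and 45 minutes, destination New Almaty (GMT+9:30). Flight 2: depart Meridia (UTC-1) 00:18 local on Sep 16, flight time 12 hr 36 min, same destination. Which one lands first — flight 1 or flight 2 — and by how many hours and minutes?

Flight 1 in UTC: 20:29 − 10:30 = 09:59 on Sep 15.
+4 hours 45 minutes → arrive 14:44 UTC on Sep 15.
Flight 2 in UTC: 00:18 + 1:00 = 01:18 on Sep 16.
+12 hours 36 minutes → arrive 13:54 UTC on Sep 16.
Flight 1 lands earlier by 23 hours 10 minutes.

the first, by 23 hours 10 minutes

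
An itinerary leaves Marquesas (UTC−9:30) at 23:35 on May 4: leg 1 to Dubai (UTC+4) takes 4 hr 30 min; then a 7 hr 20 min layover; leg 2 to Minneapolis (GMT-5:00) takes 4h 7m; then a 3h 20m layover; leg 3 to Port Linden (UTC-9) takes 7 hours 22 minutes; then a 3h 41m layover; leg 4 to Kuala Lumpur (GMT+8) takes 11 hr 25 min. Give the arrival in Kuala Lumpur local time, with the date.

10:50 on May 7

Convert departure to UTC: 23:35 + 9:30 = 09:05 UTC on May 5.
Add 4 hours and 30 minutes leg 1 → 13:35 UTC.
Add 7 hours 20 minutes layover in Dubai → 20:55 UTC.
Add 4 hours 7 minutes leg 2 → 01:02 UTC (May 6).
Add 3 hours 20 minutes layover in Minneapolis → 04:22 UTC.
Add 7 hours 22 minutes leg 3 → 11:44 UTC.
Add 3 hours 41 minutes layover in Port Linden → 15:25 UTC.
Add 11 hours and 25 minutes leg 4 → 02:50 UTC (May 7).
Kuala Lumpur is UTC+8:00, so local arrival = 02:50 + 8:00 = 10:50 on May 7.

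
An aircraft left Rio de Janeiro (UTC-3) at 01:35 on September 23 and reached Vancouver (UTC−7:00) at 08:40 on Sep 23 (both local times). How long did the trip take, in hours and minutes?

11 hours 5 minutes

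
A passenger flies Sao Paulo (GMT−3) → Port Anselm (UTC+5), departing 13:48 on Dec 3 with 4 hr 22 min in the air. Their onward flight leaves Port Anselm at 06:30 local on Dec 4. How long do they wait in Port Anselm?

Convert departure to UTC: 13:48 + 3:00 = 16:48 UTC on Dec 3.
Add 4 hours and 22 minutes flight time → 21:10 UTC.
Port Anselm is UTC+5:00, so local arrival = 21:10 + 5:00 = 02:10 on Dec 4.
Layover = 06:30 − 02:10 = 4 hours 20 minutes.

4 hours 20 minutes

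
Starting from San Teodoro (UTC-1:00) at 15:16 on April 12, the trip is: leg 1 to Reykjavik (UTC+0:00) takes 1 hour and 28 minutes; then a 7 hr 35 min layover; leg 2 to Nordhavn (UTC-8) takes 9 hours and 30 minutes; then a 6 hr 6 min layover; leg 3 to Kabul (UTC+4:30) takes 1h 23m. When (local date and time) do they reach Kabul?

Convert departure to UTC: 15:16 + 1:00 = 16:16 UTC on Apr 12.
Add 1 hour 28 minutes leg 1 → 17:44 UTC.
Add 7 hours 35 minutes layover in Reykjavik → 01:19 UTC (Apr 13).
Add 9 hours 30 minutes leg 2 → 10:49 UTC.
Add 6 hours 6 minutes layover in Nordhavn → 16:55 UTC.
Add 1 hour 23 minutes leg 3 → 18:18 UTC.
Kabul is UTC+4:30, so local arrival = 18:18 + 4:30 = 22:48 on Apr 13.

22:48 on April 13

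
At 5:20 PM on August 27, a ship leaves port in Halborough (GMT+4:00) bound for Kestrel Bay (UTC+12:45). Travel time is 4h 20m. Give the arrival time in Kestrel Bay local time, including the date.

6:25 AM on August 28

Kestrel Bay is 8:45 ahead of Halborough.
After 4 hours and 20 minutes it is 9:40 PM in Halborough.
Shift by the zone difference: 9:40 PM + 8:45 = 6:25 AM on Aug 28 in Kestrel Bay.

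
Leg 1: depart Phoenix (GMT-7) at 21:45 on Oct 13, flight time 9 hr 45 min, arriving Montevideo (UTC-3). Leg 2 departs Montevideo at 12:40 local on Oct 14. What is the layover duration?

1 hour 10 minutes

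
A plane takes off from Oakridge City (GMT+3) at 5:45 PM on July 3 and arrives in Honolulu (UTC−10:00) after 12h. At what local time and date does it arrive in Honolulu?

Honolulu is 13:00 behind Oakridge City.
After 12 hours it is 5:45 AM (Jul 4) in Oakridge City.
Shift by the zone difference: 5:45 AM − 13:00 = 4:45 PM on Jul 3 in Honolulu.

4:45 PM on Jul 3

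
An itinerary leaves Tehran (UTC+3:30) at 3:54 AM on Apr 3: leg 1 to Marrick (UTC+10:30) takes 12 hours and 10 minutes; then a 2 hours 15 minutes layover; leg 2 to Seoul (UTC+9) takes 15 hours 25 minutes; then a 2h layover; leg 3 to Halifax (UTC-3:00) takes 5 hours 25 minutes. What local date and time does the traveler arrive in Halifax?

10:39 AM on April 4

Convert departure to UTC: 3:54 AM − 3:30 = 12:24 AM UTC on Apr 3.
Add 12 hours 10 minutes leg 1 → 12:34 PM UTC.
Add 2 hours and 15 minutes layover in Marrick → 2:49 PM UTC.
Add 15 hours and 25 minutes leg 2 → 6:14 AM UTC (Apr 4).
Add 2 hours layover in Seoul → 8:14 AM UTC.
Add 5 hours and 25 minutes leg 3 → 1:39 PM UTC.
Halifax is UTC−3:00, so local arrival = 1:39 PM − 3:00 = 10:39 AM on Apr 4.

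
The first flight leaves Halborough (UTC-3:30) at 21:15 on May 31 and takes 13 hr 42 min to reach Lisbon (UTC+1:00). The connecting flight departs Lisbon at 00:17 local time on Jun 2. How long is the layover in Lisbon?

8 hours 50 minutes

Convert departure to UTC: 21:15 + 3:30 = 00:45 UTC on Jun 1.
Add 13 hours and 42 minutes flight time → 14:27 UTC.
Lisbon is UTC+1:00, so local arrival = 14:27 + 1:00 = 15:27 on Jun 1.
Layover = 00:17 − 15:27 (+1 day) = 8 hours 50 minutes.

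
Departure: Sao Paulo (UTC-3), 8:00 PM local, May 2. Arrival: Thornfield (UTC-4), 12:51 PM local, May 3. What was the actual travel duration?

Departure in UTC: 8:00 PM + 3:00 = 11:00 PM on May 2.
Arrival in UTC: 12:51 PM + 4:00 = 4:51 PM on May 3.
Elapsed = 4:51 PM − 11:00 PM (+1 day) = 17 hours 51 minutes.

17 hours 51 minutes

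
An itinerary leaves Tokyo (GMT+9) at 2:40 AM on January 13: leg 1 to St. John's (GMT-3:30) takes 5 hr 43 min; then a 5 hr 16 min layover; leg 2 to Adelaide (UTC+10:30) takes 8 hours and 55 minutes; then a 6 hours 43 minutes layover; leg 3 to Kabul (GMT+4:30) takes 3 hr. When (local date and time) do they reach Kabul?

Convert departure to UTC: 2:40 AM − 9:00 = 5:40 PM UTC on Jan 12.
Add 5 hours and 43 minutes leg 1 → 11:23 PM UTC.
Add 5 hours and 16 minutes layover in St. John's → 4:39 AM UTC (Jan 13).
Add 8 hours 55 minutes leg 2 → 1:34 PM UTC.
Add 6 hours and 43 minutes layover in Adelaide → 8:17 PM UTC.
Add 3 hours leg 3 → 11:17 PM UTC.
Kabul is UTC+4:30, so local arrival = 11:17 PM + 4:30 = 3:47 AM on Jan 14.

3:47 AM on Jan 14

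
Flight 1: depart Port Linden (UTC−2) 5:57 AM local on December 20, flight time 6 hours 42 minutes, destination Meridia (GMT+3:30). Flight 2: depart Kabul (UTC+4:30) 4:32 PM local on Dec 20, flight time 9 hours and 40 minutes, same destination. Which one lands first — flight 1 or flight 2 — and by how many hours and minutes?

Flight 1 in UTC: 5:57 AM + 2:00 = 7:57 AM on Dec 20.
+6 hours 42 minutes → arrive 2:39 PM UTC on Dec 20.
Flight 2 in UTC: 4:32 PM − 4:30 = 12:02 PM on Dec 20.
+9 hours 40 minutes → arrive 9:42 PM UTC on Dec 20.
Flight 1 lands earlier by 7 hours 3 minutes.

the first, by 7 hours 3 minutes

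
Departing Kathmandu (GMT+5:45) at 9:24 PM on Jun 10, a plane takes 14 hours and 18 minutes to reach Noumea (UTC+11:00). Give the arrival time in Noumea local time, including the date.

Convert departure to UTC: 9:24 PM − 5:45 = 3:39 PM UTC on Jun 10.
Add 14 hours and 18 minutes travel time → 5:57 AM UTC (Jun 11).
Noumea is UTC+11:00, so local arrival = 5:57 AM + 11:00 = 4:57 PM on Jun 11.

4:57 PM on June 11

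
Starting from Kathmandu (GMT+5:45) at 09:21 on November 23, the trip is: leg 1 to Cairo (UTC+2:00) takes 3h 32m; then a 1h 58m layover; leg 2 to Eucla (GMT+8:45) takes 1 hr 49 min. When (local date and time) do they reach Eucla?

19:40 on November 23

Convert departure to UTC: 09:21 − 5:45 = 03:36 UTC on Nov 23.
Add 3 hours and 32 minutes leg 1 → 07:08 UTC.
Add 1 hour and 58 minutes layover in Cairo → 09:06 UTC.
Add 1 hour 49 minutes leg 2 → 10:55 UTC.
Eucla is UTC+8:45, so local arrival = 10:55 + 8:45 = 19:40 on Nov 23.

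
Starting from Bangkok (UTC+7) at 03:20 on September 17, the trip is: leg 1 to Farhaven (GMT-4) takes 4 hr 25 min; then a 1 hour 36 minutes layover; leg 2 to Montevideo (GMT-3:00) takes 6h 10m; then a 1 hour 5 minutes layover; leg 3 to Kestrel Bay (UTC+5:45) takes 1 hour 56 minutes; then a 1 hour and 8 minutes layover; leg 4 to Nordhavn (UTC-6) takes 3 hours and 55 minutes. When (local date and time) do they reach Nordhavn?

10:35 on September 17

Convert departure to UTC: 03:20 − 7:00 = 20:20 UTC on Sep 16.
Add 4 hours and 25 minutes leg 1 → 00:45 UTC (Sep 17).
Add 1 hour 36 minutes layover in Farhaven → 02:21 UTC.
Add 6 hours 10 minutes leg 2 → 08:31 UTC.
Add 1 hour and 5 minutes layover in Montevideo → 09:36 UTC.
Add 1 hour 56 minutes leg 3 → 11:32 UTC.
Add 1 hour 8 minutes layover in Kestrel Bay → 12:40 UTC.
Add 3 hours 55 minutes leg 4 → 16:35 UTC.
Nordhavn is UTC−6:00, so local arrival = 16:35 − 6:00 = 10:35 on Sep 17.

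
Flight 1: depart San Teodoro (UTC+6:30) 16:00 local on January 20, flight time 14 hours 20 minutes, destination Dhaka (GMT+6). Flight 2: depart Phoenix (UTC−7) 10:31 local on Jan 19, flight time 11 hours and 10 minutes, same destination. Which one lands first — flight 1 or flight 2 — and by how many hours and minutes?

the second, by 19 hours 9 minutes

Flight 1 in UTC: 16:00 − 6:30 = 09:30 on Jan 20.
+14 hours and 20 minutes → arrive 23:50 UTC on Jan 20.
Flight 2 in UTC: 10:31 + 7:00 = 17:31 on Jan 19.
+11 hours and 10 minutes → arrive 04:41 UTC on Jan 20.
Flight 2 lands earlier by 19 hours 9 minutes.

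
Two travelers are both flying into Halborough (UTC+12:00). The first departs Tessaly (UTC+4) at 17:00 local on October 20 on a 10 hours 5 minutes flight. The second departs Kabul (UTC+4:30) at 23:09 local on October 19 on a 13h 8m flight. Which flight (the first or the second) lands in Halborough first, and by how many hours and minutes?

Flight 1 in UTC: 17:00 − 4:00 = 13:00 on Oct 20.
+10 hours and 5 minutes → arrive 23:05 UTC on Oct 20.
Flight 2 in UTC: 23:09 − 4:30 = 18:39 on Oct 19.
+13 hours 8 minutes → arrive 07:47 UTC on Oct 20.
Flight 2 lands earlier by 15 hours 18 minutes.

the second, by 15 hours 18 minutes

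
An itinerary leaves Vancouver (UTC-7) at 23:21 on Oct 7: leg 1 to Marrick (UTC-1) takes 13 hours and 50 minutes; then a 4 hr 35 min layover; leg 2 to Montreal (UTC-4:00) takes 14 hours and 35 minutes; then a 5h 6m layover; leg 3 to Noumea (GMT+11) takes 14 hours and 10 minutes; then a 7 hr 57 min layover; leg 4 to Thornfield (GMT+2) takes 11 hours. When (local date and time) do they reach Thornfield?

07:34 on Oct 11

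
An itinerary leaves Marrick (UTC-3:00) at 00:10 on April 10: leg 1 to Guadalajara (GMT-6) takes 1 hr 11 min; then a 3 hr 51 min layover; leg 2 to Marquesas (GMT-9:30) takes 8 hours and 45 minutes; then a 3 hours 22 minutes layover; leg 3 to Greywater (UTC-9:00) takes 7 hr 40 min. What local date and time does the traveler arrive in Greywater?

18:59 on April 10

Convert departure to UTC: 00:10 + 3:00 = 03:10 UTC on Apr 10.
Add 1 hour and 11 minutes leg 1 → 04:21 UTC.
Add 3 hours 51 minutes layover in Guadalajara → 08:12 UTC.
Add 8 hours and 45 minutes leg 2 → 16:57 UTC.
Add 3 hours 22 minutes layover in Marquesas → 20:19 UTC.
Add 7 hours and 40 minutes leg 3 → 03:59 UTC (Apr 11).
Greywater is UTC−9:00, so local arrival = 03:59 − 9:00 = 18:59 on Apr 10.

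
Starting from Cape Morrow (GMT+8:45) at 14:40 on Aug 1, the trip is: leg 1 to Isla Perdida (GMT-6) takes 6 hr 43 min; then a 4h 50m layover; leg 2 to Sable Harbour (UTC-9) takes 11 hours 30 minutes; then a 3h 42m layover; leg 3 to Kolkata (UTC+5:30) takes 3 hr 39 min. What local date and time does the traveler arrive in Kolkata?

17:49 on August 2

Convert departure to UTC: 14:40 − 8:45 = 05:55 UTC on Aug 1.
Add 6 hours and 43 minutes leg 1 → 12:38 UTC.
Add 4 hours and 50 minutes layover in Isla Perdida → 17:28 UTC.
Add 11 hours and 30 minutes leg 2 → 04:58 UTC (Aug 2).
Add 3 hours and 42 minutes layover in Sable Harbour → 08:40 UTC.
Add 3 hours and 39 minutes leg 3 → 12:19 UTC.
Kolkata is UTC+5:30, so local arrival = 12:19 + 5:30 = 17:49 on Aug 2.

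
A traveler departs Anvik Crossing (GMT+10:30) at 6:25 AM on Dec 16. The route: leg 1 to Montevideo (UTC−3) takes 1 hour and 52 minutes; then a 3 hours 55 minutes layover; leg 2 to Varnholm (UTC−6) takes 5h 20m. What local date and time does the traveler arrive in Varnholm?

Convert departure to UTC: 6:25 AM − 10:30 = 7:55 PM UTC on Dec 15.
Add 1 hour and 52 minutes leg 1 → 9:47 PM UTC.
Add 3 hours 55 minutes layover in Montevideo → 1:42 AM UTC (Dec 16).
Add 5 hours and 20 minutes leg 2 → 7:02 AM UTC.
Varnholm is UTC−6:00, so local arrival = 7:02 AM − 6:00 = 1:02 AM on Dec 16.

1:02 AM on December 16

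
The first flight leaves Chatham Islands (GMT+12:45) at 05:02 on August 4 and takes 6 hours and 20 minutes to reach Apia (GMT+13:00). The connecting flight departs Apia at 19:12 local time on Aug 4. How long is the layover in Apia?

7 hours 35 minutes

Convert departure to UTC: 05:02 − 12:45 = 16:17 UTC on Aug 3.
Add 6 hours and 20 minutes flight time → 22:37 UTC.
Apia is UTC+13:00, so local arrival = 22:37 + 13:00 = 11:37 on Aug 4.
Layover = 19:12 − 11:37 = 7 hours 35 minutes.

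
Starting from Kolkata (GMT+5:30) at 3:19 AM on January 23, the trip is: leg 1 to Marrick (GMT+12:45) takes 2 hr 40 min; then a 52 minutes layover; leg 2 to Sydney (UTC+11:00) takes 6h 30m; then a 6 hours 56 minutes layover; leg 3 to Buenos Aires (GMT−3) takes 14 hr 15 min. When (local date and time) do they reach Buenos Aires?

2:02 AM on January 24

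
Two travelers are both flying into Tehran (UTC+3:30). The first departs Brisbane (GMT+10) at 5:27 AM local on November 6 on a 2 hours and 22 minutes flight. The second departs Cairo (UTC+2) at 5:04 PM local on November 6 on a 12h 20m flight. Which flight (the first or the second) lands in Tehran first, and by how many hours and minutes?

the first, by 29 hours 35 minutes

Flight 1 in UTC: 5:27 AM − 10:00 = 7:27 PM on Nov 5.
+2 hours 22 minutes → arrive 9:49 PM UTC on Nov 5.
Flight 2 in UTC: 5:04 PM − 2:00 = 3:04 PM on Nov 6.
+12 hours 20 minutes → arrive 3:24 AM UTC on Nov 7.
Flight 1 lands earlier by 29 hours 35 minutes.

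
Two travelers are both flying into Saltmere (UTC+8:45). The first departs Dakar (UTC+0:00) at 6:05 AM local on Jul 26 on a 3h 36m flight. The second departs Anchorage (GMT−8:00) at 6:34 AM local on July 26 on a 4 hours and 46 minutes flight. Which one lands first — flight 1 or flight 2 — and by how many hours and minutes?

Flight 1 departs at 6:05 AM UTC (Jul 26).
+3 hours 36 minutes → arrive 9:41 AM UTC on Jul 26.
Flight 2 in UTC: 6:34 AM + 8:00 = 2:34 PM on Jul 26.
+4 hours and 46 minutes → arrive 7:20 PM UTC on Jul 26.
Flight 1 lands earlier by 9 hours 39 minutes.

the first, by 9 hours 39 minutes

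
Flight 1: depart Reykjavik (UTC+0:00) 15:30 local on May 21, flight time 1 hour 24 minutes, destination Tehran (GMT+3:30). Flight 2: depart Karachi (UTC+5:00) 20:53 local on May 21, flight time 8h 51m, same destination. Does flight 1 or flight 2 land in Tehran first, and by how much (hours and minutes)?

Flight 1 departs at 15:30 UTC (May 21).
+1 hour and 24 minutes → arrive 16:54 UTC on May 21.
Flight 2 in UTC: 20:53 − 5:00 = 15:53 on May 21.
+8 hours and 51 minutes → arrive 00:44 UTC on May 22.
Flight 1 lands earlier by 7 hours 50 minutes.

the first, by 7 hours 50 minutes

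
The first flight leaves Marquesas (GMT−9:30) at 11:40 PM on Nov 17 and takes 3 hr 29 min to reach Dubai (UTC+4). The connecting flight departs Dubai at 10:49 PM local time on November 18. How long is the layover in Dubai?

Convert departure to UTC: 11:40 PM + 9:30 = 9:10 AM UTC on Nov 18.
Add 3 hours 29 minutes flight time → 12:39 PM UTC.
Dubai is UTC+4:00, so local arrival = 12:39 PM + 4:00 = 4:39 PM on Nov 18.
Layover = 10:49 PM − 4:39 PM = 6 hours 10 minutes.

6 hours 10 minutes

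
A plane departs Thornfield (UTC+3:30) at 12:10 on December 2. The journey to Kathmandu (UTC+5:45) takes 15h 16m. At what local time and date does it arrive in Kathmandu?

Convert departure to UTC: 12:10 − 3:30 = 08:40 UTC on Dec 2.
Add 15 hours and 16 minutes travel time → 23:56 UTC.
Kathmandu is UTC+5:45, so local arrival = 23:56 + 5:45 = 05:41 on Dec 3.

05:41 on Dec 3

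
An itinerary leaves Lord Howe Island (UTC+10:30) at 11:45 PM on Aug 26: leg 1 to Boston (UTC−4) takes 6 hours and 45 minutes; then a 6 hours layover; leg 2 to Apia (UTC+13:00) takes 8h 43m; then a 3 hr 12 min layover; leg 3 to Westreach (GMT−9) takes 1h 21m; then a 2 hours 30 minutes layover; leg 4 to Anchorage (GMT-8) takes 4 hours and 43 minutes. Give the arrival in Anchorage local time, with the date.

2:29 PM on Aug 27

Convert departure to UTC: 11:45 PM − 10:30 = 1:15 PM UTC on Aug 26.
Add 6 hours 45 minutes leg 1 → 8:00 PM UTC.
Add 6 hours layover in Boston → 2:00 AM UTC (Aug 27).
Add 8 hours and 43 minutes leg 2 → 10:43 AM UTC.
Add 3 hours 12 minutes layover in Apia → 1:55 PM UTC.
Add 1 hour 21 minutes leg 3 → 3:16 PM UTC.
Add 2 hours 30 minutes layover in Westreach → 5:46 PM UTC.
Add 4 hours and 43 minutes leg 4 → 10:29 PM UTC.
Anchorage is UTC−8:00, so local arrival = 10:29 PM − 8:00 = 2:29 PM on Aug 27.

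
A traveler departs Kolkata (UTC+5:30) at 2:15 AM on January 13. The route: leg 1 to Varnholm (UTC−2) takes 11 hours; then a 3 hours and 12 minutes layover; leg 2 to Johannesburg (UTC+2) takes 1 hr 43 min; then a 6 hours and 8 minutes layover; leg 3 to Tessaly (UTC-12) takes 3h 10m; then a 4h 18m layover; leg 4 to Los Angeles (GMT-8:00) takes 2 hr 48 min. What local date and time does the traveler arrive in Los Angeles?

9:04 PM on January 13

Convert departure to UTC: 2:15 AM − 5:30 = 8:45 PM UTC on Jan 12.
Add 11 hours leg 1 → 7:45 AM UTC (Jan 13).
Add 3 hours 12 minutes layover in Varnholm → 10:57 AM UTC.
Add 1 hour and 43 minutes leg 2 → 12:40 PM UTC.
Add 6 hours 8 minutes layover in Johannesburg → 6:48 PM UTC.
Add 3 hours and 10 minutes leg 3 → 9:58 PM UTC.
Add 4 hours and 18 minutes layover in Tessaly → 2:16 AM UTC (Jan 14).
Add 2 hours and 48 minutes leg 4 → 5:04 AM UTC.
Los Angeles is UTC−8:00, so local arrival = 5:04 AM − 8:00 = 9:04 PM on Jan 13.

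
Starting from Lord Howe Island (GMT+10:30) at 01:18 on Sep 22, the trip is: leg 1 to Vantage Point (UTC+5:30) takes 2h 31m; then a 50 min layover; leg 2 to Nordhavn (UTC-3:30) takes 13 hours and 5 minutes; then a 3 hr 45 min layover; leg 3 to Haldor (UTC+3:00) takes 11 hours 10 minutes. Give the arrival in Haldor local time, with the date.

01:09 on September 23

Convert departure to UTC: 01:18 − 10:30 = 14:48 UTC on Sep 21.
Add 2 hours and 31 minutes leg 1 → 17:19 UTC.
Add 50 minutes layover in Vantage Point → 18:09 UTC.
Add 13 hours and 5 minutes leg 2 → 07:14 UTC (Sep 22).
Add 3 hours and 45 minutes layover in Nordhavn → 10:59 UTC.
Add 11 hours 10 minutes leg 3 → 22:09 UTC.
Haldor is UTC+3:00, so local arrival = 22:09 + 3:00 = 01:09 on Sep 23.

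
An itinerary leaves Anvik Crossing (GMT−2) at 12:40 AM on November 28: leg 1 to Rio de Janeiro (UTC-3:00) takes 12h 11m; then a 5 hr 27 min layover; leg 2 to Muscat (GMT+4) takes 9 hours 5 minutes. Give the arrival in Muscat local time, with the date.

Convert departure to UTC: 12:40 AM + 2:00 = 2:40 AM UTC on Nov 28.
Add 12 hours 11 minutes leg 1 → 2:51 PM UTC.
Add 5 hours and 27 minutes layover in Rio de Janeiro → 8:18 PM UTC.
Add 9 hours and 5 minutes leg 2 → 5:23 AM UTC (Nov 29).
Muscat is UTC+4:00, so local arrival = 5:23 AM + 4:00 = 9:23 AM on Nov 29.

9:23 AM on November 29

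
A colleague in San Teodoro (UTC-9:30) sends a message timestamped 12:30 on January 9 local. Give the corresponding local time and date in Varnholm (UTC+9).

07:00 on January 10

In UTC: 12:30 + 9:30 = 22:00 on Jan 9.
Varnholm is UTC+9:00: 22:00 + 9:00 = 07:00 on Jan 10.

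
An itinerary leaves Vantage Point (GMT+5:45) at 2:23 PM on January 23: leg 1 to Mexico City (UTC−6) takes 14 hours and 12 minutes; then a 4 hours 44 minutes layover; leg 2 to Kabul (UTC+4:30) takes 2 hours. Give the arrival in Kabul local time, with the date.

10:04 AM on Jan 24

Convert departure to UTC: 2:23 PM − 5:45 = 8:38 AM UTC on Jan 23.
Add 14 hours 12 minutes leg 1 → 10:50 PM UTC.
Add 4 hours 44 minutes layover in Mexico City → 3:34 AM UTC (Jan 24).
Add 2 hours leg 2 → 5:34 AM UTC.
Kabul is UTC+4:30, so local arrival = 5:34 AM + 4:30 = 10:04 AM on Jan 24.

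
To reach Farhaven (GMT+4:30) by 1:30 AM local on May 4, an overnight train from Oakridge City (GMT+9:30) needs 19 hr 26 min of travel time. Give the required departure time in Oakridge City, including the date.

11:04 AM on May 3

Target arrival in UTC: 1:30 AM − 4:30 = 9:00 PM on May 3.
Subtract 19 hours and 26 minutes → departure 1:34 AM UTC on May 3.
Oakridge City is UTC+9:30: 1:34 AM + 9:30 = 11:04 AM on May 3.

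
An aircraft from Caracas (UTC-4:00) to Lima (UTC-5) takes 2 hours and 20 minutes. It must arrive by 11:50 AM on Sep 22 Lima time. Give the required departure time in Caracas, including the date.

10:30 AM on September 22

Target arrival in UTC: 11:50 AM + 5:00 = 4:50 PM on Sep 22.
Subtract 2 hours and 20 minutes → departure 2:30 PM UTC on Sep 22.
Caracas is UTC−4:00: 2:30 PM − 4:00 = 10:30 AM on Sep 22.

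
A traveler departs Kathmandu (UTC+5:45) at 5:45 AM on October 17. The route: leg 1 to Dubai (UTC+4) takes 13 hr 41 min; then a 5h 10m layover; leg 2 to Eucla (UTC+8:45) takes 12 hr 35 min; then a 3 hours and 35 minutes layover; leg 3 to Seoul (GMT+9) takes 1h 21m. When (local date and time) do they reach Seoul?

Convert departure to UTC: 5:45 AM − 5:45 = 12:00 AM UTC on Oct 17.
Add 13 hours 41 minutes leg 1 → 1:41 PM UTC.
Add 5 hours 10 minutes layover in Dubai → 6:51 PM UTC.
Add 12 hours and 35 minutes leg 2 → 7:26 AM UTC (Oct 18).
Add 3 hours 35 minutes layover in Eucla → 11:01 AM UTC.
Add 1 hour and 21 minutes leg 3 → 12:22 PM UTC.
Seoul is UTC+9:00, so local arrival = 12:22 PM + 9:00 = 9:22 PM on Oct 18.

9:22 PM on Oct 18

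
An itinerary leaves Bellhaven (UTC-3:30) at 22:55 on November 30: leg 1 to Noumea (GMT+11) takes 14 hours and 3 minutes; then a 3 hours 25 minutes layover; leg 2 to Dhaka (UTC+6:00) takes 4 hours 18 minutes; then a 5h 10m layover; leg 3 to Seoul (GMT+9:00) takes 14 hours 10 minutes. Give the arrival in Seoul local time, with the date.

Convert departure to UTC: 22:55 + 3:30 = 02:25 UTC on Dec 1.
Add 14 hours 3 minutes leg 1 → 16:28 UTC.
Add 3 hours and 25 minutes layover in Noumea → 19:53 UTC.
Add 4 hours and 18 minutes leg 2 → 00:11 UTC (Dec 2).
Add 5 hours and 10 minutes layover in Dhaka → 05:21 UTC.
Add 14 hours 10 minutes leg 3 → 19:31 UTC.
Seoul is UTC+9:00, so local arrival = 19:31 + 9:00 = 04:31 on Dec 3.

04:31 on Dec 3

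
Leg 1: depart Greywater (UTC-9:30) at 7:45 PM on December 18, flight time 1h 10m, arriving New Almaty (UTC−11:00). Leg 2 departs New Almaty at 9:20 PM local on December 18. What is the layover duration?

Convert departure to UTC: 7:45 PM + 9:30 = 5:15 AM UTC on Dec 19.
Add 1 hour and 10 minutes flight time → 6:25 AM UTC.
New Almaty is UTC−11:00, so local arrival = 6:25 AM − 11:00 = 7:25 PM on Dec 18.
Layover = 9:20 PM − 7:25 PM = 1 hour 55 minutes.

1 hour 55 minutes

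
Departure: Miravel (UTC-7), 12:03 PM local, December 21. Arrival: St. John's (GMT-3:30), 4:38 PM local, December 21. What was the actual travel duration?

St. John's is 3:30 ahead of Miravel.
Clock-face elapsed time (ignoring zones) is 4 hours 35 minutes.
Actual elapsed = 4 hours 35 minutes − 3:30 = 1 hour 5 minutes.

1 hour 5 minutes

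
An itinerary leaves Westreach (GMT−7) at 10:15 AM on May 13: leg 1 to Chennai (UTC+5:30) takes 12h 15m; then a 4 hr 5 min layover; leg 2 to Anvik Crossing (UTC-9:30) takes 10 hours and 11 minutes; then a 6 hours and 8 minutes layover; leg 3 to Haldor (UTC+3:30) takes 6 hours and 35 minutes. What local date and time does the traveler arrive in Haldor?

11:59 AM on May 15

Convert departure to UTC: 10:15 AM + 7:00 = 5:15 PM UTC on May 13.
Add 12 hours and 15 minutes leg 1 → 5:30 AM UTC (May 14).
Add 4 hours 5 minutes layover in Chennai → 9:35 AM UTC.
Add 10 hours and 11 minutes leg 2 → 7:46 PM UTC.
Add 6 hours 8 minutes layover in Anvik Crossing → 1:54 AM UTC (May 15).
Add 6 hours and 35 minutes leg 3 → 8:29 AM UTC.
Haldor is UTC+3:30, so local arrival = 8:29 AM + 3:30 = 11:59 AM on May 15.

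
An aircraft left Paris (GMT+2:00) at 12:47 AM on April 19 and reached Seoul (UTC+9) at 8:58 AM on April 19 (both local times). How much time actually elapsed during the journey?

1 hour 11 minutes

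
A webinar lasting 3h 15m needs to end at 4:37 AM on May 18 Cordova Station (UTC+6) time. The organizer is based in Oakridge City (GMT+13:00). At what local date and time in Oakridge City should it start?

8:22 AM on May 18

Target end time in UTC: 4:37 AM − 6:00 = 10:37 PM on May 17.
Subtract 3 hours 15 minutes → start 7:22 PM UTC on May 17.
Oakridge City is UTC+13:00: 7:22 PM + 13:00 = 8:22 AM on May 18.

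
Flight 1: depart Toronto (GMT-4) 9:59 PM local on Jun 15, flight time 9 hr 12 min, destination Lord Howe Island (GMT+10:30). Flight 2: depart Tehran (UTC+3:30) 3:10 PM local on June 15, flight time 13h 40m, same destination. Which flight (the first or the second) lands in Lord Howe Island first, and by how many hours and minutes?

Flight 1 in UTC: 9:59 PM + 4:00 = 1:59 AM on Jun 16.
+9 hours and 12 minutes → arrive 11:11 AM UTC on Jun 16.
Flight 2 in UTC: 3:10 PM − 3:30 = 11:40 AM on Jun 15.
+13 hours and 40 minutes → arrive 1:20 AM UTC on Jun 16.
Flight 2 lands earlier by 9 hours 51 minutes.

the second, by 9 hours 51 minutes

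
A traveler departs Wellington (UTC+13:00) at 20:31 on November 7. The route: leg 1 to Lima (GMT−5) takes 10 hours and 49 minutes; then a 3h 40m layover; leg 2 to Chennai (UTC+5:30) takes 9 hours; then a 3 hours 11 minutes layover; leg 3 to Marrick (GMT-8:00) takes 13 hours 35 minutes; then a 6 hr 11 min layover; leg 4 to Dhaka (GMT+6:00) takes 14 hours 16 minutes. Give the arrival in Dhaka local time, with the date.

Convert departure to UTC: 20:31 − 13:00 = 07:31 UTC on Nov 7.
Add 10 hours and 49 minutes leg 1 → 18:20 UTC.
Add 3 hours 40 minutes layover in Lima → 22:00 UTC.
Add 9 hours leg 2 → 07:00 UTC (Nov 8).
Add 3 hours and 11 minutes layover in Chennai → 10:11 UTC.
Add 13 hours 35 minutes leg 3 → 23:46 UTC.
Add 6 hours 11 minutes layover in Marrick → 05:57 UTC (Nov 9).
Add 14 hours and 16 minutes leg 4 → 20:13 UTC.
Dhaka is UTC+6:00, so local arrival = 20:13 + 6:00 = 02:13 on Nov 10.

02:13 on November 10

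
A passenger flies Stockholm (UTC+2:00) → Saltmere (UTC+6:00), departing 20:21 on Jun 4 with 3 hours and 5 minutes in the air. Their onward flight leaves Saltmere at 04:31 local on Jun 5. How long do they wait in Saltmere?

1 hour 5 minutes

Convert departure to UTC: 20:21 − 2:00 = 18:21 UTC on Jun 4.
Add 3 hours and 5 minutes flight time → 21:26 UTC.
Saltmere is UTC+6:00, so local arrival = 21:26 + 6:00 = 03:26 on Jun 5.
Layover = 04:31 − 03:26 = 1 hour 5 minutes.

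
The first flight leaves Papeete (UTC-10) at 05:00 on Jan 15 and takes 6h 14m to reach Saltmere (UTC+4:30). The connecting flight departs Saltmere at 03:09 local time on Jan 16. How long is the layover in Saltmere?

1 hour 25 minutes

Convert departure to UTC: 05:00 + 10:00 = 15:00 UTC on Jan 15.
Add 6 hours 14 minutes flight time → 21:14 UTC.
Saltmere is UTC+4:30, so local arrival = 21:14 + 4:30 = 01:44 on Jan 16.
Layover = 03:09 − 01:44 = 1 hour 25 minutes.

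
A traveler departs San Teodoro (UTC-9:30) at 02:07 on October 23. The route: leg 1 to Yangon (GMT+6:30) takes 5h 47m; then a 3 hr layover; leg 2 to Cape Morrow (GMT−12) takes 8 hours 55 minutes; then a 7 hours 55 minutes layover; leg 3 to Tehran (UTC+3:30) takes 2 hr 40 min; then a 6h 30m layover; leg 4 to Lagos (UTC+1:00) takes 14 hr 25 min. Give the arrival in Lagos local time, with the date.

13:49 on October 25

Convert departure to UTC: 02:07 + 9:30 = 11:37 UTC on Oct 23.
Add 5 hours and 47 minutes leg 1 → 17:24 UTC.
Add 3 hours layover in Yangon → 20:24 UTC.
Add 8 hours and 55 minutes leg 2 → 05:19 UTC (Oct 24).
Add 7 hours and 55 minutes layover in Cape Morrow → 13:14 UTC.
Add 2 hours and 40 minutes leg 3 → 15:54 UTC.
Add 6 hours and 30 minutes layover in Tehran → 22:24 UTC.
Add 14 hours and 25 minutes leg 4 → 12:49 UTC (Oct 25).
Lagos is UTC+1:00, so local arrival = 12:49 + 1:00 = 13:49 on Oct 25.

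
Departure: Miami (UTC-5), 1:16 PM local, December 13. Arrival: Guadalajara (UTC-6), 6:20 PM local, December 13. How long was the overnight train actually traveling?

6 hours 4 minutes

Departure in UTC: 1:16 PM + 5:00 = 6:16 PM on Dec 13.
Arrival in UTC: 6:20 PM + 6:00 = 12:20 AM on Dec 14.
Elapsed = 12:20 AM − 6:16 PM (+1 day) = 6 hours 4 minutes.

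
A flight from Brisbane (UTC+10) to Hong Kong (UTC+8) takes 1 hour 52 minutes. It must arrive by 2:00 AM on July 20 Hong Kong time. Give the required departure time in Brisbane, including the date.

2:08 AM on Jul 20

Target arrival in UTC: 2:00 AM − 8:00 = 6:00 PM on Jul 19.
Subtract 1 hour and 52 minutes → departure 4:08 PM UTC on Jul 19.
Brisbane is UTC+10:00: 4:08 PM + 10:00 = 2:08 AM on Jul 20.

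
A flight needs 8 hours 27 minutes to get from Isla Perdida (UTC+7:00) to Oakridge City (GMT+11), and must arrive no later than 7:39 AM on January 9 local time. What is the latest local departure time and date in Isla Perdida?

7:12 PM on January 8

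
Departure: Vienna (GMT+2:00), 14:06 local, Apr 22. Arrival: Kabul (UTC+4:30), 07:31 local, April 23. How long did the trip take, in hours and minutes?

Departure in UTC: 14:06 − 2:00 = 12:06 on Apr 22.
Arrival in UTC: 07:31 − 4:30 = 03:01 on Apr 23.
Elapsed = 03:01 − 12:06 (+1 day) = 14 hours 55 minutes.

14 hours 55 minutes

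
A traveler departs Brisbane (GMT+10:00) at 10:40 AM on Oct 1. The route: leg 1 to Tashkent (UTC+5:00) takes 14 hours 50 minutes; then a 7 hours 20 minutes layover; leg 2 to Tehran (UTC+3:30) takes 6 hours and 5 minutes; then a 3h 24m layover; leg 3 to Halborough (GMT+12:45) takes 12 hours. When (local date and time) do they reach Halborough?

Convert departure to UTC: 10:40 AM − 10:00 = 12:40 AM UTC on Oct 1.
Add 14 hours 50 minutes leg 1 → 3:30 PM UTC.
Add 7 hours 20 minutes layover in Tashkent → 10:50 PM UTC.
Add 6 hours and 5 minutes leg 2 → 4:55 AM UTC (Oct 2).
Add 3 hours 24 minutes layover in Tehran → 8:19 AM UTC.
Add 12 hours leg 3 → 8:19 PM UTC.
Halborough is UTC+12:45, so local arrival = 8:19 PM + 12:45 = 9:04 AM on Oct 3.

9:04 AM on October 3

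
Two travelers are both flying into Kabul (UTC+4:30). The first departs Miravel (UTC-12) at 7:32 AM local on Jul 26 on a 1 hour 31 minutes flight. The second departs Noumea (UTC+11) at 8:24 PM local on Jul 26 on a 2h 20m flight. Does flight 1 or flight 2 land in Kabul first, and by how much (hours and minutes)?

Flight 1 in UTC: 7:32 AM + 12:00 = 7:32 PM on Jul 26.
+1 hour 31 minutes → arrive 9:03 PM UTC on Jul 26.
Flight 2 in UTC: 8:24 PM − 11:00 = 9:24 AM on Jul 26.
+2 hours and 20 minutes → arrive 11:44 AM UTC on Jul 26.
Flight 2 lands earlier by 9 hours 19 minutes.

the second, by 9 hours 19 minutes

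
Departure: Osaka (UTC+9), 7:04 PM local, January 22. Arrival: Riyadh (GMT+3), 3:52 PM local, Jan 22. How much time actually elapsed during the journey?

Riyadh is 6:00 behind Osaka.
Clock-face elapsed time (ignoring zones) is −3 hours 12 minutes.
Actual elapsed = −3 hours 12 minutes + 6:00 = 2 hours 48 minutes.

2 hours 48 minutes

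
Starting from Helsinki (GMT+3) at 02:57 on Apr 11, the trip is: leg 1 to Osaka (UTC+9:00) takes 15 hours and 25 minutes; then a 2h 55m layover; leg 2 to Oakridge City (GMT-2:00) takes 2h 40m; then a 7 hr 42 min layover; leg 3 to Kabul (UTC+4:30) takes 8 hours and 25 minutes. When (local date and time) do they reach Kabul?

17:34 on Apr 12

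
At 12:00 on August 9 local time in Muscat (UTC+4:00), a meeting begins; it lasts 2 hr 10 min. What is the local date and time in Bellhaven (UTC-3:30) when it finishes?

06:40 on August 9

Convert start to UTC: 12:00 − 4:00 = 08:00 UTC on Aug 9.
Add 2 hours and 10 minutes duration → 10:10 UTC.
Bellhaven is UTC−3:30, so local end time = 10:10 − 3:30 = 06:40 on Aug 9.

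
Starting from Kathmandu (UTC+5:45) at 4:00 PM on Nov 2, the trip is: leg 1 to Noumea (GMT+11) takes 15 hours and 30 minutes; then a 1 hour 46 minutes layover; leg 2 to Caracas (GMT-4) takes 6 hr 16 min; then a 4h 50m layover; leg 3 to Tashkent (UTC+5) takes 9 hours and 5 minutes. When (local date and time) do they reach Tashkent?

4:42 AM on November 4

Convert departure to UTC: 4:00 PM − 5:45 = 10:15 AM UTC on Nov 2.
Add 15 hours and 30 minutes leg 1 → 1:45 AM UTC (Nov 3).
Add 1 hour 46 minutes layover in Noumea → 3:31 AM UTC.
Add 6 hours and 16 minutes leg 2 → 9:47 AM UTC.
Add 4 hours and 50 minutes layover in Caracas → 2:37 PM UTC.
Add 9 hours and 5 minutes leg 3 → 11:42 PM UTC.
Tashkent is UTC+5:00, so local arrival = 11:42 PM + 5:00 = 4:42 AM on Nov 4.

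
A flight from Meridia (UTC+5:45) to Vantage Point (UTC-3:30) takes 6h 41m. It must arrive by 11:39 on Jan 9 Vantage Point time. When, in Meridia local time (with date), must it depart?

14:13 on January 9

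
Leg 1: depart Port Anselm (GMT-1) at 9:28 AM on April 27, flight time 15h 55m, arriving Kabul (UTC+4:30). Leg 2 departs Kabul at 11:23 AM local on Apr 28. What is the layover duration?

Convert departure to UTC: 9:28 AM + 1:00 = 10:28 AM UTC on Apr 27.
Add 15 hours 55 minutes flight time → 2:23 AM UTC (Apr 28).
Kabul is UTC+4:30, so local arrival = 2:23 AM + 4:30 = 6:53 AM on Apr 28.
Layover = 11:23 AM − 6:53 AM = 4 hours 30 minutes.

4 hours 30 minutes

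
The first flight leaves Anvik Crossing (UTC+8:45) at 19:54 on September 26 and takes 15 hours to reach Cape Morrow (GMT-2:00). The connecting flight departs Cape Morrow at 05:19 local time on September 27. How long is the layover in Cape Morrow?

5 hours 10 minutes

Convert departure to UTC: 19:54 − 8:45 = 11:09 UTC on Sep 26.
Add 15 hours flight time → 02:09 UTC (Sep 27).
Cape Morrow is UTC−2:00, so local arrival = 02:09 − 2:00 = 00:09 on Sep 27.
Layover = 05:19 − 00:09 = 5 hours 10 minutes.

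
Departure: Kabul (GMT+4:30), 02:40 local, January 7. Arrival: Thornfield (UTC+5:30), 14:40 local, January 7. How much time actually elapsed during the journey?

Departure in UTC: 02:40 − 4:30 = 22:10 on Jan 6.
Arrival in UTC: 14:40 − 5:30 = 09:10 on Jan 7.
Elapsed = 09:10 − 22:10 (+1 day) = 11 hours.

11 hours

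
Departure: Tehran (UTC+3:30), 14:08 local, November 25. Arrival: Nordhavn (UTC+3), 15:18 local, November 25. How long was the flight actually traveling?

1 hour 40 minutes

Departure in UTC: 14:08 − 3:30 = 10:38 on Nov 25.
Arrival in UTC: 15:18 − 3:00 = 12:18 on Nov 25.
Elapsed = 12:18 − 10:38 = 1 hour 40 minutes.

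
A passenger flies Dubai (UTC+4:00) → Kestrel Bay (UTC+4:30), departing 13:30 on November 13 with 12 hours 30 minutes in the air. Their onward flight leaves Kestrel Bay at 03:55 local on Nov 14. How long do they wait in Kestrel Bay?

1 hour 25 minutes

Convert departure to UTC: 13:30 − 4:00 = 09:30 UTC on Nov 13.
Add 12 hours 30 minutes flight time → 22:00 UTC.
Kestrel Bay is UTC+4:30, so local arrival = 22:00 + 4:30 = 02:30 on Nov 14.
Layover = 03:55 − 02:30 = 1 hour 25 minutes.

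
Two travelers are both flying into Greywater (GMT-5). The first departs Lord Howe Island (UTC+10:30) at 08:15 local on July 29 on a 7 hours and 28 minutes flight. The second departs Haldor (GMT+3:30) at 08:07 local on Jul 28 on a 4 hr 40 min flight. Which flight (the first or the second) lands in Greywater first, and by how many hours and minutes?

the second, by 19 hours 56 minutes

Flight 1 in UTC: 08:15 − 10:30 = 21:45 on Jul 28.
+7 hours 28 minutes → arrive 05:13 UTC on Jul 29.
Flight 2 in UTC: 08:07 − 3:30 = 04:37 on Jul 28.
+4 hours and 40 minutes → arrive 09:17 UTC on Jul 28.
Flight 2 lands earlier by 19 hours 56 minutes.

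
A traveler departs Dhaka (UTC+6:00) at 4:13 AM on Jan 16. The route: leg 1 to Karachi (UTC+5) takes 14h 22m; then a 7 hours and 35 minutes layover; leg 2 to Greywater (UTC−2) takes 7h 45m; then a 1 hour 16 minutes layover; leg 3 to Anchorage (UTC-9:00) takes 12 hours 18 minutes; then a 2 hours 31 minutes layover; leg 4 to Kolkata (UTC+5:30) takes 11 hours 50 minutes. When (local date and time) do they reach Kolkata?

1:20 PM on Jan 18

Convert departure to UTC: 4:13 AM − 6:00 = 10:13 PM UTC on Jan 15.
Add 14 hours 22 minutes leg 1 → 12:35 PM UTC (Jan 16).
Add 7 hours 35 minutes layover in Karachi → 8:10 PM UTC.
Add 7 hours 45 minutes leg 2 → 3:55 AM UTC (Jan 17).
Add 1 hour 16 minutes layover in Greywater → 5:11 AM UTC.
Add 12 hours and 18 minutes leg 3 → 5:29 PM UTC.
Add 2 hours and 31 minutes layover in Anchorage → 8:00 PM UTC.
Add 11 hours 50 minutes leg 4 → 7:50 AM UTC (Jan 18).
Kolkata is UTC+5:30, so local arrival = 7:50 AM + 5:30 = 1:20 PM on Jan 18.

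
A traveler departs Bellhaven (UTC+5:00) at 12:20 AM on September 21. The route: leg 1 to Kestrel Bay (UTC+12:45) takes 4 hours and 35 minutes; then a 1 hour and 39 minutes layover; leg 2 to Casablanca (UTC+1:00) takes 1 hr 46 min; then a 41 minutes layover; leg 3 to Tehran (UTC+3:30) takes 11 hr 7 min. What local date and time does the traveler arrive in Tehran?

Convert departure to UTC: 12:20 AM − 5:00 = 7:20 PM UTC on Sep 20.
Add 4 hours 35 minutes leg 1 → 11:55 PM UTC.
Add 1 hour 39 minutes layover in Kestrel Bay → 1:34 AM UTC (Sep 21).
Add 1 hour and 46 minutes leg 2 → 3:20 AM UTC.
Add 41 minutes layover in Casablanca → 4:01 AM UTC.
Add 11 hours 7 minutes leg 3 → 3:08 PM UTC.
Tehran is UTC+3:30, so local arrival = 3:08 PM + 3:30 = 6:38 PM on Sep 21.

6:38 PM on September 21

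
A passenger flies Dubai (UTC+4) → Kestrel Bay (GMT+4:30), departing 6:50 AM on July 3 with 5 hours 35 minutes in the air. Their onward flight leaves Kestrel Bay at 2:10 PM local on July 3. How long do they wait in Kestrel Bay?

Convert departure to UTC: 6:50 AM − 4:00 = 2:50 AM UTC on Jul 3.
Add 5 hours 35 minutes flight time → 8:25 AM UTC.
Kestrel Bay is UTC+4:30, so local arrival = 8:25 AM + 4:30 = 12:55 PM on Jul 3.
Layover = 2:10 PM − 12:55 PM = 1 hour 15 minutes.

1 hour 15 minutes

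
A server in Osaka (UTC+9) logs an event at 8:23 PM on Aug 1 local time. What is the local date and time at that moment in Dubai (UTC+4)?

Dubai is 5:00 behind Osaka.
Shift by the zone difference: 8:23 PM − 5:00 = 3:23 PM on Aug 1 in Dubai.

3:23 PM on August 1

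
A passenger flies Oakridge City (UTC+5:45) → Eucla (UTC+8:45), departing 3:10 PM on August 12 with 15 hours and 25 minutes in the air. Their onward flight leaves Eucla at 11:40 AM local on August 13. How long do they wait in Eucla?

Convert departure to UTC: 3:10 PM − 5:45 = 9:25 AM UTC on Aug 12.
Add 15 hours and 25 minutes flight time → 12:50 AM UTC (Aug 13).
Eucla is UTC+8:45, so local arrival = 12:50 AM + 8:45 = 9:35 AM on Aug 13.
Layover = 11:40 AM − 9:35 AM = 2 hours 5 minutes.

2 hours 5 minutes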